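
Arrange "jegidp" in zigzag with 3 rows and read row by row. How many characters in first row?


Zigzag "jegidp" into 3 rows:
Placing characters:
  'j' => row 0
  'e' => row 1
  'g' => row 2
  'i' => row 1
  'd' => row 0
  'p' => row 1
Rows:
  Row 0: "jd"
  Row 1: "eip"
  Row 2: "g"
First row length: 2

2


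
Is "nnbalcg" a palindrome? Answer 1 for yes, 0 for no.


Input: nnbalcg
Reversed: gclabnn
  Compare pos 0 ('n') with pos 6 ('g'): MISMATCH
  Compare pos 1 ('n') with pos 5 ('c'): MISMATCH
  Compare pos 2 ('b') with pos 4 ('l'): MISMATCH
Result: not a palindrome

0


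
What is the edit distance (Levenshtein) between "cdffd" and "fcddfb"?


Computing edit distance: "cdffd" -> "fcddfb"
DP table:
           f    c    d    d    f    b
      0    1    2    3    4    5    6
  c   1    1    1    2    3    4    5
  d   2    2    2    1    2    3    4
  f   3    2    3    2    2    2    3
  f   4    3    3    3    3    2    3
  d   5    4    4    3    3    3    3
Edit distance = dp[5][6] = 3

3


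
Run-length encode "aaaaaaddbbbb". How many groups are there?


Input: aaaaaaddbbbb
Scanning for consecutive runs:
  Group 1: 'a' x 6 (positions 0-5)
  Group 2: 'd' x 2 (positions 6-7)
  Group 3: 'b' x 4 (positions 8-11)
Total groups: 3

3


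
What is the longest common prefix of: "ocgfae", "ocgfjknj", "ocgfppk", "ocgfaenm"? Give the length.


Words: ocgfae, ocgfjknj, ocgfppk, ocgfaenm
  Position 0: all 'o' => match
  Position 1: all 'c' => match
  Position 2: all 'g' => match
  Position 3: all 'f' => match
  Position 4: ('a', 'j', 'p', 'a') => mismatch, stop
LCP = "ocgf" (length 4)

4


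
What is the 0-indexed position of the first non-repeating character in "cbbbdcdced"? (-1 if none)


Input: cbbbdcdced
Character frequencies:
  'b': 3
  'c': 3
  'd': 3
  'e': 1
Scanning left to right for freq == 1:
  Position 0 ('c'): freq=3, skip
  Position 1 ('b'): freq=3, skip
  Position 2 ('b'): freq=3, skip
  Position 3 ('b'): freq=3, skip
  Position 4 ('d'): freq=3, skip
  Position 5 ('c'): freq=3, skip
  Position 6 ('d'): freq=3, skip
  Position 7 ('c'): freq=3, skip
  Position 8 ('e'): unique! => answer = 8

8


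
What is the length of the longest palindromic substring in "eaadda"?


Input: "eaadda"
Checking substrings for palindromes:
  [2:6] "adda" (len 4) => palindrome
  [1:3] "aa" (len 2) => palindrome
  [3:5] "dd" (len 2) => palindrome
Longest palindromic substring: "adda" with length 4

4


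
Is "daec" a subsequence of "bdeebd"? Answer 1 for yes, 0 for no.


Check if "daec" is a subsequence of "bdeebd"
Greedy scan:
  Position 0 ('b'): no match needed
  Position 1 ('d'): matches sub[0] = 'd'
  Position 2 ('e'): no match needed
  Position 3 ('e'): no match needed
  Position 4 ('b'): no match needed
  Position 5 ('d'): no match needed
Only matched 1/4 characters => not a subsequence

0


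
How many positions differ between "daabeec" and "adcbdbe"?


Comparing "daabeec" and "adcbdbe" position by position:
  Position 0: 'd' vs 'a' => DIFFER
  Position 1: 'a' vs 'd' => DIFFER
  Position 2: 'a' vs 'c' => DIFFER
  Position 3: 'b' vs 'b' => same
  Position 4: 'e' vs 'd' => DIFFER
  Position 5: 'e' vs 'b' => DIFFER
  Position 6: 'c' vs 'e' => DIFFER
Positions that differ: 6

6


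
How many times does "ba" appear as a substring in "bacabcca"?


Searching for "ba" in "bacabcca"
Scanning each position:
  Position 0: "ba" => MATCH
  Position 1: "ac" => no
  Position 2: "ca" => no
  Position 3: "ab" => no
  Position 4: "bc" => no
  Position 5: "cc" => no
  Position 6: "ca" => no
Total occurrences: 1

1


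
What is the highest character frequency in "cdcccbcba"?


Input: cdcccbcba
Character counts:
  'a': 1
  'b': 2
  'c': 5
  'd': 1
Maximum frequency: 5

5


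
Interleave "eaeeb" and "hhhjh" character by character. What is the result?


Interleaving "eaeeb" and "hhhjh":
  Position 0: 'e' from first, 'h' from second => "eh"
  Position 1: 'a' from first, 'h' from second => "ah"
  Position 2: 'e' from first, 'h' from second => "eh"
  Position 3: 'e' from first, 'j' from second => "ej"
  Position 4: 'b' from first, 'h' from second => "bh"
Result: ehahehejbh

ehahehejbh


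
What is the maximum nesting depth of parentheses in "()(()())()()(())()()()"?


Input: "()(()())()()(())()()()"
Tracking depth:
  Position 0 '(': depth becomes 1
  Position 1 ')': depth becomes 0
  Position 2 '(': depth becomes 1
  Position 3 '(': depth becomes 2
  Position 4 ')': depth becomes 1
  Position 5 '(': depth becomes 2
  Position 6 ')': depth becomes 1
  Position 7 ')': depth becomes 0
  Position 8 '(': depth becomes 1
  Position 9 ')': depth becomes 0
  Position 10 '(': depth becomes 1
  Position 11 ')': depth becomes 0
  Position 12 '(': depth becomes 1
  Position 13 '(': depth becomes 2
  Position 14 ')': depth becomes 1
  Position 15 ')': depth becomes 0
  Position 16 '(': depth becomes 1
  Position 17 ')': depth becomes 0
  Position 18 '(': depth becomes 1
  Position 19 ')': depth becomes 0
  Position 20 '(': depth becomes 1
  Position 21 ')': depth becomes 0
Maximum depth reached: 2

2


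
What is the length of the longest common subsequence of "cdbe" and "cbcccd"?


LCS of "cdbe" and "cbcccd"
DP table:
           c    b    c    c    c    d
      0    0    0    0    0    0    0
  c   0    1    1    1    1    1    1
  d   0    1    1    1    1    1    2
  b   0    1    2    2    2    2    2
  e   0    1    2    2    2    2    2
LCS length = dp[4][6] = 2

2


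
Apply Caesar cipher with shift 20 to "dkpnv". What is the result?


Caesar cipher: shift "dkpnv" by 20
  'd' (pos 3) + 20 = pos 23 = 'x'
  'k' (pos 10) + 20 = pos 4 = 'e'
  'p' (pos 15) + 20 = pos 9 = 'j'
  'n' (pos 13) + 20 = pos 7 = 'h'
  'v' (pos 21) + 20 = pos 15 = 'p'
Result: xejhp

xejhp


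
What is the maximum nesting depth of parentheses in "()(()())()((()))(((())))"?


Input: "()(()())()((()))(((())))"
Tracking depth:
  Position 0 '(': depth becomes 1
  Position 1 ')': depth becomes 0
  Position 2 '(': depth becomes 1
  Position 3 '(': depth becomes 2
  Position 4 ')': depth becomes 1
  Position 5 '(': depth becomes 2
  Position 6 ')': depth becomes 1
  Position 7 ')': depth becomes 0
  Position 8 '(': depth becomes 1
  Position 9 ')': depth becomes 0
  Position 10 '(': depth becomes 1
  Position 11 '(': depth becomes 2
  Position 12 '(': depth becomes 3
  Position 13 ')': depth becomes 2
  Position 14 ')': depth becomes 1
  Position 15 ')': depth becomes 0
  Position 16 '(': depth becomes 1
  Position 17 '(': depth becomes 2
  Position 18 '(': depth becomes 3
  Position 19 '(': depth becomes 4
  Position 20 ')': depth becomes 3
  Position 21 ')': depth becomes 2
  Position 22 ')': depth becomes 1
  Position 23 ')': depth becomes 0
Maximum depth reached: 4

4


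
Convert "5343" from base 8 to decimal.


Input: "5343" in base 8
Positional expansion:
  Digit '5' (value 5) x 8^3 = 2560
  Digit '3' (value 3) x 8^2 = 192
  Digit '4' (value 4) x 8^1 = 32
  Digit '3' (value 3) x 8^0 = 3
Sum = 2787

2787


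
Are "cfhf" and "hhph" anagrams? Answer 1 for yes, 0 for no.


Strings: "cfhf", "hhph"
Sorted first:  cffh
Sorted second: hhhp
Differ at position 0: 'c' vs 'h' => not anagrams

0


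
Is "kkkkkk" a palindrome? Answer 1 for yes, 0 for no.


Input: kkkkkk
Reversed: kkkkkk
  Compare pos 0 ('k') with pos 5 ('k'): match
  Compare pos 1 ('k') with pos 4 ('k'): match
  Compare pos 2 ('k') with pos 3 ('k'): match
Result: palindrome

1


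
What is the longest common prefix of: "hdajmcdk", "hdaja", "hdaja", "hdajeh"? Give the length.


Words: hdajmcdk, hdaja, hdaja, hdajeh
  Position 0: all 'h' => match
  Position 1: all 'd' => match
  Position 2: all 'a' => match
  Position 3: all 'j' => match
  Position 4: ('m', 'a', 'a', 'e') => mismatch, stop
LCP = "hdaj" (length 4)

4


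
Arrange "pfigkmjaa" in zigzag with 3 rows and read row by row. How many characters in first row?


Zigzag "pfigkmjaa" into 3 rows:
Placing characters:
  'p' => row 0
  'f' => row 1
  'i' => row 2
  'g' => row 1
  'k' => row 0
  'm' => row 1
  'j' => row 2
  'a' => row 1
  'a' => row 0
Rows:
  Row 0: "pka"
  Row 1: "fgma"
  Row 2: "ij"
First row length: 3

3


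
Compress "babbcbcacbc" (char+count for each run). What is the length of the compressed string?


Input: babbcbcacbc
Runs:
  'b' x 1 => "b1"
  'a' x 1 => "a1"
  'b' x 2 => "b2"
  'c' x 1 => "c1"
  'b' x 1 => "b1"
  'c' x 1 => "c1"
  'a' x 1 => "a1"
  'c' x 1 => "c1"
  'b' x 1 => "b1"
  'c' x 1 => "c1"
Compressed: "b1a1b2c1b1c1a1c1b1c1"
Compressed length: 20

20


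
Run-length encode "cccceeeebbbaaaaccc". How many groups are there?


Input: cccceeeebbbaaaaccc
Scanning for consecutive runs:
  Group 1: 'c' x 4 (positions 0-3)
  Group 2: 'e' x 4 (positions 4-7)
  Group 3: 'b' x 3 (positions 8-10)
  Group 4: 'a' x 4 (positions 11-14)
  Group 5: 'c' x 3 (positions 15-17)
Total groups: 5

5


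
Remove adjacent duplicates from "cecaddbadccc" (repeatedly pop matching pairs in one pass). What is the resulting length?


Input: cecaddbadccc
Stack-based adjacent duplicate removal:
  Read 'c': push. Stack: c
  Read 'e': push. Stack: ce
  Read 'c': push. Stack: cec
  Read 'a': push. Stack: ceca
  Read 'd': push. Stack: cecad
  Read 'd': matches stack top 'd' => pop. Stack: ceca
  Read 'b': push. Stack: cecab
  Read 'a': push. Stack: cecaba
  Read 'd': push. Stack: cecabad
  Read 'c': push. Stack: cecabadc
  Read 'c': matches stack top 'c' => pop. Stack: cecabad
  Read 'c': push. Stack: cecabadc
Final stack: "cecabadc" (length 8)

8


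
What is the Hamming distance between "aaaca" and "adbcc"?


Comparing "aaaca" and "adbcc" position by position:
  Position 0: 'a' vs 'a' => same
  Position 1: 'a' vs 'd' => differ
  Position 2: 'a' vs 'b' => differ
  Position 3: 'c' vs 'c' => same
  Position 4: 'a' vs 'c' => differ
Total differences (Hamming distance): 3

3


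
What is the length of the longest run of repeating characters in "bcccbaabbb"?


Input: "bcccbaabbb"
Scanning for longest run:
  Position 1 ('c'): new char, reset run to 1
  Position 2 ('c'): continues run of 'c', length=2
  Position 3 ('c'): continues run of 'c', length=3
  Position 4 ('b'): new char, reset run to 1
  Position 5 ('a'): new char, reset run to 1
  Position 6 ('a'): continues run of 'a', length=2
  Position 7 ('b'): new char, reset run to 1
  Position 8 ('b'): continues run of 'b', length=2
  Position 9 ('b'): continues run of 'b', length=3
Longest run: 'c' with length 3

3


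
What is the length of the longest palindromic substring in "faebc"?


Input: "faebc"
Checking substrings for palindromes:
  No multi-char palindromic substrings found
Longest palindromic substring: "f" with length 1

1


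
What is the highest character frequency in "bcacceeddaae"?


Input: bcacceeddaae
Character counts:
  'a': 3
  'b': 1
  'c': 3
  'd': 2
  'e': 3
Maximum frequency: 3

3


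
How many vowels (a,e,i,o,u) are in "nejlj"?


Input: nejlj
Checking each character:
  'n' at position 0: consonant
  'e' at position 1: vowel (running total: 1)
  'j' at position 2: consonant
  'l' at position 3: consonant
  'j' at position 4: consonant
Total vowels: 1

1


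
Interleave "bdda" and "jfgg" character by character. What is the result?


Interleaving "bdda" and "jfgg":
  Position 0: 'b' from first, 'j' from second => "bj"
  Position 1: 'd' from first, 'f' from second => "df"
  Position 2: 'd' from first, 'g' from second => "dg"
  Position 3: 'a' from first, 'g' from second => "ag"
Result: bjdfdgag

bjdfdgag


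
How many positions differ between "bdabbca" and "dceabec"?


Comparing "bdabbca" and "dceabec" position by position:
  Position 0: 'b' vs 'd' => DIFFER
  Position 1: 'd' vs 'c' => DIFFER
  Position 2: 'a' vs 'e' => DIFFER
  Position 3: 'b' vs 'a' => DIFFER
  Position 4: 'b' vs 'b' => same
  Position 5: 'c' vs 'e' => DIFFER
  Position 6: 'a' vs 'c' => DIFFER
Positions that differ: 6

6


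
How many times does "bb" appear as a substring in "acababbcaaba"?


Searching for "bb" in "acababbcaaba"
Scanning each position:
  Position 0: "ac" => no
  Position 1: "ca" => no
  Position 2: "ab" => no
  Position 3: "ba" => no
  Position 4: "ab" => no
  Position 5: "bb" => MATCH
  Position 6: "bc" => no
  Position 7: "ca" => no
  Position 8: "aa" => no
  Position 9: "ab" => no
  Position 10: "ba" => no
Total occurrences: 1

1


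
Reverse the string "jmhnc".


Input: jmhnc
Reading characters right to left:
  Position 4: 'c'
  Position 3: 'n'
  Position 2: 'h'
  Position 1: 'm'
  Position 0: 'j'
Reversed: cnhmj

cnhmj


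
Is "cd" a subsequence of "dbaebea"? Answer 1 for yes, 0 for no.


Check if "cd" is a subsequence of "dbaebea"
Greedy scan:
  Position 0 ('d'): no match needed
  Position 1 ('b'): no match needed
  Position 2 ('a'): no match needed
  Position 3 ('e'): no match needed
  Position 4 ('b'): no match needed
  Position 5 ('e'): no match needed
  Position 6 ('a'): no match needed
Only matched 0/2 characters => not a subsequence

0


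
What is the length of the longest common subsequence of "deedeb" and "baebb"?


LCS of "deedeb" and "baebb"
DP table:
           b    a    e    b    b
      0    0    0    0    0    0
  d   0    0    0    0    0    0
  e   0    0    0    1    1    1
  e   0    0    0    1    1    1
  d   0    0    0    1    1    1
  e   0    0    0    1    1    1
  b   0    1    1    1    2    2
LCS length = dp[6][5] = 2

2


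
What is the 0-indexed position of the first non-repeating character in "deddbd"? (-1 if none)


Input: deddbd
Character frequencies:
  'b': 1
  'd': 4
  'e': 1
Scanning left to right for freq == 1:
  Position 0 ('d'): freq=4, skip
  Position 1 ('e'): unique! => answer = 1

1


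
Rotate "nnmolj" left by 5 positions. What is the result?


Input: "nnmolj", rotate left by 5
First 5 characters: "nnmol"
Remaining characters: "j"
Concatenate remaining + first: "j" + "nnmol" = "jnnmol"

jnnmol


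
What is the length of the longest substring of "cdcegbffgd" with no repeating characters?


Input: "cdcegbffgd"
Sliding window (track last position of each char):
  Position 0 ('c'): window [0,0] length 1 -- new best
  Position 1 ('d'): window [0,1] length 2 -- new best
  Position 2 ('c'): repeat (last at 0), move window start to 1
  Position 2 ('c'): window [1,2] length 2
  Position 3 ('e'): window [1,3] length 3 -- new best
  Position 4 ('g'): window [1,4] length 4 -- new best
  Position 5 ('b'): window [1,5] length 5 -- new best
  Position 6 ('f'): window [1,6] length 6 -- new best
  Position 7 ('f'): repeat (last at 6), move window start to 7
  Position 7 ('f'): window [7,7] length 1
  Position 8 ('g'): window [7,8] length 2
  Position 9 ('d'): window [7,9] length 3
Longest substring with no repeats: "dcegbf" with length 6

6


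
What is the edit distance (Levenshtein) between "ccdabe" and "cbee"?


Computing edit distance: "ccdabe" -> "cbee"
DP table:
           c    b    e    e
      0    1    2    3    4
  c   1    0    1    2    3
  c   2    1    1    2    3
  d   3    2    2    2    3
  a   4    3    3    3    3
  b   5    4    3    4    4
  e   6    5    4    3    4
Edit distance = dp[6][4] = 4

4


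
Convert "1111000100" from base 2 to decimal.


Input: "1111000100" in base 2
Positional expansion:
  Digit '1' (value 1) x 2^9 = 512
  Digit '1' (value 1) x 2^8 = 256
  Digit '1' (value 1) x 2^7 = 128
  Digit '1' (value 1) x 2^6 = 64
  Digit '0' (value 0) x 2^5 = 0
  Digit '0' (value 0) x 2^4 = 0
  Digit '0' (value 0) x 2^3 = 0
  Digit '1' (value 1) x 2^2 = 4
  Digit '0' (value 0) x 2^1 = 0
  Digit '0' (value 0) x 2^0 = 0
Sum = 964

964


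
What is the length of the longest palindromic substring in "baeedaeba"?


Input: "baeedaeba"
Checking substrings for palindromes:
  [2:4] "ee" (len 2) => palindrome
Longest palindromic substring: "ee" with length 2

2


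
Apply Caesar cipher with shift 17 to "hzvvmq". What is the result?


Caesar cipher: shift "hzvvmq" by 17
  'h' (pos 7) + 17 = pos 24 = 'y'
  'z' (pos 25) + 17 = pos 16 = 'q'
  'v' (pos 21) + 17 = pos 12 = 'm'
  'v' (pos 21) + 17 = pos 12 = 'm'
  'm' (pos 12) + 17 = pos 3 = 'd'
  'q' (pos 16) + 17 = pos 7 = 'h'
Result: yqmmdh

yqmmdh


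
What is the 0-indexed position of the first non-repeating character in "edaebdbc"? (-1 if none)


Input: edaebdbc
Character frequencies:
  'a': 1
  'b': 2
  'c': 1
  'd': 2
  'e': 2
Scanning left to right for freq == 1:
  Position 0 ('e'): freq=2, skip
  Position 1 ('d'): freq=2, skip
  Position 2 ('a'): unique! => answer = 2

2


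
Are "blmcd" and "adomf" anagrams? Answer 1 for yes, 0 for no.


Strings: "blmcd", "adomf"
Sorted first:  bcdlm
Sorted second: adfmo
Differ at position 0: 'b' vs 'a' => not anagrams

0


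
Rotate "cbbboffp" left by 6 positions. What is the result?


Input: "cbbboffp", rotate left by 6
First 6 characters: "cbbbof"
Remaining characters: "fp"
Concatenate remaining + first: "fp" + "cbbbof" = "fpcbbbof"

fpcbbbof


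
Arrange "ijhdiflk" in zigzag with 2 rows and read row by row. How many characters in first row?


Zigzag "ijhdiflk" into 2 rows:
Placing characters:
  'i' => row 0
  'j' => row 1
  'h' => row 0
  'd' => row 1
  'i' => row 0
  'f' => row 1
  'l' => row 0
  'k' => row 1
Rows:
  Row 0: "ihil"
  Row 1: "jdfk"
First row length: 4

4


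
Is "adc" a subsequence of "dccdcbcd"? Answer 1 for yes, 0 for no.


Check if "adc" is a subsequence of "dccdcbcd"
Greedy scan:
  Position 0 ('d'): no match needed
  Position 1 ('c'): no match needed
  Position 2 ('c'): no match needed
  Position 3 ('d'): no match needed
  Position 4 ('c'): no match needed
  Position 5 ('b'): no match needed
  Position 6 ('c'): no match needed
  Position 7 ('d'): no match needed
Only matched 0/3 characters => not a subsequence

0


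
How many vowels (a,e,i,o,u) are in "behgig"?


Input: behgig
Checking each character:
  'b' at position 0: consonant
  'e' at position 1: vowel (running total: 1)
  'h' at position 2: consonant
  'g' at position 3: consonant
  'i' at position 4: vowel (running total: 2)
  'g' at position 5: consonant
Total vowels: 2

2


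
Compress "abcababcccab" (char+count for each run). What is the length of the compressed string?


Input: abcababcccab
Runs:
  'a' x 1 => "a1"
  'b' x 1 => "b1"
  'c' x 1 => "c1"
  'a' x 1 => "a1"
  'b' x 1 => "b1"
  'a' x 1 => "a1"
  'b' x 1 => "b1"
  'c' x 3 => "c3"
  'a' x 1 => "a1"
  'b' x 1 => "b1"
Compressed: "a1b1c1a1b1a1b1c3a1b1"
Compressed length: 20

20


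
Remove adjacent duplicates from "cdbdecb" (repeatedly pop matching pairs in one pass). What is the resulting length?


Input: cdbdecb
Stack-based adjacent duplicate removal:
  Read 'c': push. Stack: c
  Read 'd': push. Stack: cd
  Read 'b': push. Stack: cdb
  Read 'd': push. Stack: cdbd
  Read 'e': push. Stack: cdbde
  Read 'c': push. Stack: cdbdec
  Read 'b': push. Stack: cdbdecb
Final stack: "cdbdecb" (length 7)

7


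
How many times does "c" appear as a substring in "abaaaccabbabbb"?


Searching for "c" in "abaaaccabbabbb"
Scanning each position:
  Position 0: "a" => no
  Position 1: "b" => no
  Position 2: "a" => no
  Position 3: "a" => no
  Position 4: "a" => no
  Position 5: "c" => MATCH
  Position 6: "c" => MATCH
  Position 7: "a" => no
  Position 8: "b" => no
  Position 9: "b" => no
  Position 10: "a" => no
  Position 11: "b" => no
  Position 12: "b" => no
  Position 13: "b" => no
Total occurrences: 2

2


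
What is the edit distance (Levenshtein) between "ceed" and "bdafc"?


Computing edit distance: "ceed" -> "bdafc"
DP table:
           b    d    a    f    c
      0    1    2    3    4    5
  c   1    1    2    3    4    4
  e   2    2    2    3    4    5
  e   3    3    3    3    4    5
  d   4    4    3    4    4    5
Edit distance = dp[4][5] = 5

5


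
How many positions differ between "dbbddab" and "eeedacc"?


Comparing "dbbddab" and "eeedacc" position by position:
  Position 0: 'd' vs 'e' => DIFFER
  Position 1: 'b' vs 'e' => DIFFER
  Position 2: 'b' vs 'e' => DIFFER
  Position 3: 'd' vs 'd' => same
  Position 4: 'd' vs 'a' => DIFFER
  Position 5: 'a' vs 'c' => DIFFER
  Position 6: 'b' vs 'c' => DIFFER
Positions that differ: 6

6


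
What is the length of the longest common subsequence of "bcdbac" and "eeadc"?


LCS of "bcdbac" and "eeadc"
DP table:
           e    e    a    d    c
      0    0    0    0    0    0
  b   0    0    0    0    0    0
  c   0    0    0    0    0    1
  d   0    0    0    0    1    1
  b   0    0    0    0    1    1
  a   0    0    0    1    1    1
  c   0    0    0    1    1    2
LCS length = dp[6][5] = 2

2


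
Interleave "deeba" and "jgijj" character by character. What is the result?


Interleaving "deeba" and "jgijj":
  Position 0: 'd' from first, 'j' from second => "dj"
  Position 1: 'e' from first, 'g' from second => "eg"
  Position 2: 'e' from first, 'i' from second => "ei"
  Position 3: 'b' from first, 'j' from second => "bj"
  Position 4: 'a' from first, 'j' from second => "aj"
Result: djegeibjaj

djegeibjaj


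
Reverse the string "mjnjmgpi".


Input: mjnjmgpi
Reading characters right to left:
  Position 7: 'i'
  Position 6: 'p'
  Position 5: 'g'
  Position 4: 'm'
  Position 3: 'j'
  Position 2: 'n'
  Position 1: 'j'
  Position 0: 'm'
Reversed: ipgmjnjm

ipgmjnjm


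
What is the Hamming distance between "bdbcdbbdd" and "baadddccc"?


Comparing "bdbcdbbdd" and "baadddccc" position by position:
  Position 0: 'b' vs 'b' => same
  Position 1: 'd' vs 'a' => differ
  Position 2: 'b' vs 'a' => differ
  Position 3: 'c' vs 'd' => differ
  Position 4: 'd' vs 'd' => same
  Position 5: 'b' vs 'd' => differ
  Position 6: 'b' vs 'c' => differ
  Position 7: 'd' vs 'c' => differ
  Position 8: 'd' vs 'c' => differ
Total differences (Hamming distance): 7

7


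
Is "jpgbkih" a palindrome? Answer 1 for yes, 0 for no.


Input: jpgbkih
Reversed: hikbgpj
  Compare pos 0 ('j') with pos 6 ('h'): MISMATCH
  Compare pos 1 ('p') with pos 5 ('i'): MISMATCH
  Compare pos 2 ('g') with pos 4 ('k'): MISMATCH
Result: not a palindrome

0


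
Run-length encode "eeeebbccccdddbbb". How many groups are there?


Input: eeeebbccccdddbbb
Scanning for consecutive runs:
  Group 1: 'e' x 4 (positions 0-3)
  Group 2: 'b' x 2 (positions 4-5)
  Group 3: 'c' x 4 (positions 6-9)
  Group 4: 'd' x 3 (positions 10-12)
  Group 5: 'b' x 3 (positions 13-15)
Total groups: 5

5


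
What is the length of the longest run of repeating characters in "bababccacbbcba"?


Input: "bababccacbbcba"
Scanning for longest run:
  Position 1 ('a'): new char, reset run to 1
  Position 2 ('b'): new char, reset run to 1
  Position 3 ('a'): new char, reset run to 1
  Position 4 ('b'): new char, reset run to 1
  Position 5 ('c'): new char, reset run to 1
  Position 6 ('c'): continues run of 'c', length=2
  Position 7 ('a'): new char, reset run to 1
  Position 8 ('c'): new char, reset run to 1
  Position 9 ('b'): new char, reset run to 1
  Position 10 ('b'): continues run of 'b', length=2
  Position 11 ('c'): new char, reset run to 1
  Position 12 ('b'): new char, reset run to 1
  Position 13 ('a'): new char, reset run to 1
Longest run: 'c' with length 2

2


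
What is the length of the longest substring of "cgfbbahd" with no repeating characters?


Input: "cgfbbahd"
Sliding window (track last position of each char):
  Position 0 ('c'): window [0,0] length 1 -- new best
  Position 1 ('g'): window [0,1] length 2 -- new best
  Position 2 ('f'): window [0,2] length 3 -- new best
  Position 3 ('b'): window [0,3] length 4 -- new best
  Position 4 ('b'): repeat (last at 3), move window start to 4
  Position 4 ('b'): window [4,4] length 1
  Position 5 ('a'): window [4,5] length 2
  Position 6 ('h'): window [4,6] length 3
  Position 7 ('d'): window [4,7] length 4
Longest substring with no repeats: "cgfb" with length 4

4


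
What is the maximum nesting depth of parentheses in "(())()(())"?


Input: "(())()(())"
Tracking depth:
  Position 0 '(': depth becomes 1
  Position 1 '(': depth becomes 2
  Position 2 ')': depth becomes 1
  Position 3 ')': depth becomes 0
  Position 4 '(': depth becomes 1
  Position 5 ')': depth becomes 0
  Position 6 '(': depth becomes 1
  Position 7 '(': depth becomes 2
  Position 8 ')': depth becomes 1
  Position 9 ')': depth becomes 0
Maximum depth reached: 2

2


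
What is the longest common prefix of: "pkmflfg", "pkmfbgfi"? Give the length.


Words: pkmflfg, pkmfbgfi
  Position 0: all 'p' => match
  Position 1: all 'k' => match
  Position 2: all 'm' => match
  Position 3: all 'f' => match
  Position 4: ('l', 'b') => mismatch, stop
LCP = "pkmf" (length 4)

4


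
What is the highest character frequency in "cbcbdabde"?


Input: cbcbdabde
Character counts:
  'a': 1
  'b': 3
  'c': 2
  'd': 2
  'e': 1
Maximum frequency: 3

3


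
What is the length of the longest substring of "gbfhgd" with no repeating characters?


Input: "gbfhgd"
Sliding window (track last position of each char):
  Position 0 ('g'): window [0,0] length 1 -- new best
  Position 1 ('b'): window [0,1] length 2 -- new best
  Position 2 ('f'): window [0,2] length 3 -- new best
  Position 3 ('h'): window [0,3] length 4 -- new best
  Position 4 ('g'): repeat (last at 0), move window start to 1
  Position 4 ('g'): window [1,4] length 4
  Position 5 ('d'): window [1,5] length 5 -- new best
Longest substring with no repeats: "bfhgd" with length 5

5


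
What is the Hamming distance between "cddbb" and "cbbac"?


Comparing "cddbb" and "cbbac" position by position:
  Position 0: 'c' vs 'c' => same
  Position 1: 'd' vs 'b' => differ
  Position 2: 'd' vs 'b' => differ
  Position 3: 'b' vs 'a' => differ
  Position 4: 'b' vs 'c' => differ
Total differences (Hamming distance): 4

4


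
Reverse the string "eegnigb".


Input: eegnigb
Reading characters right to left:
  Position 6: 'b'
  Position 5: 'g'
  Position 4: 'i'
  Position 3: 'n'
  Position 2: 'g'
  Position 1: 'e'
  Position 0: 'e'
Reversed: bgingee

bgingee


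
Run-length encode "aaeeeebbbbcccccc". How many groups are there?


Input: aaeeeebbbbcccccc
Scanning for consecutive runs:
  Group 1: 'a' x 2 (positions 0-1)
  Group 2: 'e' x 4 (positions 2-5)
  Group 3: 'b' x 4 (positions 6-9)
  Group 4: 'c' x 6 (positions 10-15)
Total groups: 4

4


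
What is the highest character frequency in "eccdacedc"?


Input: eccdacedc
Character counts:
  'a': 1
  'c': 4
  'd': 2
  'e': 2
Maximum frequency: 4

4


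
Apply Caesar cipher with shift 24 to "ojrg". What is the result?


Caesar cipher: shift "ojrg" by 24
  'o' (pos 14) + 24 = pos 12 = 'm'
  'j' (pos 9) + 24 = pos 7 = 'h'
  'r' (pos 17) + 24 = pos 15 = 'p'
  'g' (pos 6) + 24 = pos 4 = 'e'
Result: mhpe

mhpe


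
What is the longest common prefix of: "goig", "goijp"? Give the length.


Words: goig, goijp
  Position 0: all 'g' => match
  Position 1: all 'o' => match
  Position 2: all 'i' => match
  Position 3: ('g', 'j') => mismatch, stop
LCP = "goi" (length 3)

3


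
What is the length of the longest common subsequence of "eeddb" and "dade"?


LCS of "eeddb" and "dade"
DP table:
           d    a    d    e
      0    0    0    0    0
  e   0    0    0    0    1
  e   0    0    0    0    1
  d   0    1    1    1    1
  d   0    1    1    2    2
  b   0    1    1    2    2
LCS length = dp[5][4] = 2

2


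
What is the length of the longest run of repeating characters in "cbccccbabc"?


Input: "cbccccbabc"
Scanning for longest run:
  Position 1 ('b'): new char, reset run to 1
  Position 2 ('c'): new char, reset run to 1
  Position 3 ('c'): continues run of 'c', length=2
  Position 4 ('c'): continues run of 'c', length=3
  Position 5 ('c'): continues run of 'c', length=4
  Position 6 ('b'): new char, reset run to 1
  Position 7 ('a'): new char, reset run to 1
  Position 8 ('b'): new char, reset run to 1
  Position 9 ('c'): new char, reset run to 1
Longest run: 'c' with length 4

4


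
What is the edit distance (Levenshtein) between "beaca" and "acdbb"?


Computing edit distance: "beaca" -> "acdbb"
DP table:
           a    c    d    b    b
      0    1    2    3    4    5
  b   1    1    2    3    3    4
  e   2    2    2    3    4    4
  a   3    2    3    3    4    5
  c   4    3    2    3    4    5
  a   5    4    3    3    4    5
Edit distance = dp[5][5] = 5

5


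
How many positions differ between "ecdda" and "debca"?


Comparing "ecdda" and "debca" position by position:
  Position 0: 'e' vs 'd' => DIFFER
  Position 1: 'c' vs 'e' => DIFFER
  Position 2: 'd' vs 'b' => DIFFER
  Position 3: 'd' vs 'c' => DIFFER
  Position 4: 'a' vs 'a' => same
Positions that differ: 4

4


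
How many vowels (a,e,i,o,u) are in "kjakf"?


Input: kjakf
Checking each character:
  'k' at position 0: consonant
  'j' at position 1: consonant
  'a' at position 2: vowel (running total: 1)
  'k' at position 3: consonant
  'f' at position 4: consonant
Total vowels: 1

1


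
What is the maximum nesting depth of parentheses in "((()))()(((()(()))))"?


Input: "((()))()(((()(()))))"
Tracking depth:
  Position 0 '(': depth becomes 1
  Position 1 '(': depth becomes 2
  Position 2 '(': depth becomes 3
  Position 3 ')': depth becomes 2
  Position 4 ')': depth becomes 1
  Position 5 ')': depth becomes 0
  Position 6 '(': depth becomes 1
  Position 7 ')': depth becomes 0
  Position 8 '(': depth becomes 1
  Position 9 '(': depth becomes 2
  Position 10 '(': depth becomes 3
  Position 11 '(': depth becomes 4
  Position 12 ')': depth becomes 3
  Position 13 '(': depth becomes 4
  Position 14 '(': depth becomes 5
  Position 15 ')': depth becomes 4
  Position 16 ')': depth becomes 3
  Position 17 ')': depth becomes 2
  Position 18 ')': depth becomes 1
  Position 19 ')': depth becomes 0
Maximum depth reached: 5

5


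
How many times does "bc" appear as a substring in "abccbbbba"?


Searching for "bc" in "abccbbbba"
Scanning each position:
  Position 0: "ab" => no
  Position 1: "bc" => MATCH
  Position 2: "cc" => no
  Position 3: "cb" => no
  Position 4: "bb" => no
  Position 5: "bb" => no
  Position 6: "bb" => no
  Position 7: "ba" => no
Total occurrences: 1

1


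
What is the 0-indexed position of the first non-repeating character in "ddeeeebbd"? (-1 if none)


Input: ddeeeebbd
Character frequencies:
  'b': 2
  'd': 3
  'e': 4
Scanning left to right for freq == 1:
  Position 0 ('d'): freq=3, skip
  Position 1 ('d'): freq=3, skip
  Position 2 ('e'): freq=4, skip
  Position 3 ('e'): freq=4, skip
  Position 4 ('e'): freq=4, skip
  Position 5 ('e'): freq=4, skip
  Position 6 ('b'): freq=2, skip
  Position 7 ('b'): freq=2, skip
  Position 8 ('d'): freq=3, skip
  No unique character found => answer = -1

-1


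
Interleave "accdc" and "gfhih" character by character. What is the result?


Interleaving "accdc" and "gfhih":
  Position 0: 'a' from first, 'g' from second => "ag"
  Position 1: 'c' from first, 'f' from second => "cf"
  Position 2: 'c' from first, 'h' from second => "ch"
  Position 3: 'd' from first, 'i' from second => "di"
  Position 4: 'c' from first, 'h' from second => "ch"
Result: agcfchdich

agcfchdich


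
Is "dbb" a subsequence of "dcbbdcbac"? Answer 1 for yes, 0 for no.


Check if "dbb" is a subsequence of "dcbbdcbac"
Greedy scan:
  Position 0 ('d'): matches sub[0] = 'd'
  Position 1 ('c'): no match needed
  Position 2 ('b'): matches sub[1] = 'b'
  Position 3 ('b'): matches sub[2] = 'b'
  Position 4 ('d'): no match needed
  Position 5 ('c'): no match needed
  Position 6 ('b'): no match needed
  Position 7 ('a'): no match needed
  Position 8 ('c'): no match needed
All 3 characters matched => is a subsequence

1


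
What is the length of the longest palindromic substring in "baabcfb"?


Input: "baabcfb"
Checking substrings for palindromes:
  [0:4] "baab" (len 4) => palindrome
  [1:3] "aa" (len 2) => palindrome
Longest palindromic substring: "baab" with length 4

4


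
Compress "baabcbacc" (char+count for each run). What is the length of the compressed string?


Input: baabcbacc
Runs:
  'b' x 1 => "b1"
  'a' x 2 => "a2"
  'b' x 1 => "b1"
  'c' x 1 => "c1"
  'b' x 1 => "b1"
  'a' x 1 => "a1"
  'c' x 2 => "c2"
Compressed: "b1a2b1c1b1a1c2"
Compressed length: 14

14


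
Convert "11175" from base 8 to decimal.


Input: "11175" in base 8
Positional expansion:
  Digit '1' (value 1) x 8^4 = 4096
  Digit '1' (value 1) x 8^3 = 512
  Digit '1' (value 1) x 8^2 = 64
  Digit '7' (value 7) x 8^1 = 56
  Digit '5' (value 5) x 8^0 = 5
Sum = 4733

4733


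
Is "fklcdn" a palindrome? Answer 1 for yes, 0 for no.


Input: fklcdn
Reversed: ndclkf
  Compare pos 0 ('f') with pos 5 ('n'): MISMATCH
  Compare pos 1 ('k') with pos 4 ('d'): MISMATCH
  Compare pos 2 ('l') with pos 3 ('c'): MISMATCH
Result: not a palindrome

0


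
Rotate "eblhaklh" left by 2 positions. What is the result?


Input: "eblhaklh", rotate left by 2
First 2 characters: "eb"
Remaining characters: "lhaklh"
Concatenate remaining + first: "lhaklh" + "eb" = "lhaklheb"

lhaklheb


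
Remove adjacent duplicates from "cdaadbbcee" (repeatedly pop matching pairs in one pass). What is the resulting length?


Input: cdaadbbcee
Stack-based adjacent duplicate removal:
  Read 'c': push. Stack: c
  Read 'd': push. Stack: cd
  Read 'a': push. Stack: cda
  Read 'a': matches stack top 'a' => pop. Stack: cd
  Read 'd': matches stack top 'd' => pop. Stack: c
  Read 'b': push. Stack: cb
  Read 'b': matches stack top 'b' => pop. Stack: c
  Read 'c': matches stack top 'c' => pop. Stack: (empty)
  Read 'e': push. Stack: e
  Read 'e': matches stack top 'e' => pop. Stack: (empty)
Final stack: "" (length 0)

0


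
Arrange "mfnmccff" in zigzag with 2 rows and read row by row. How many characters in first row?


Zigzag "mfnmccff" into 2 rows:
Placing characters:
  'm' => row 0
  'f' => row 1
  'n' => row 0
  'm' => row 1
  'c' => row 0
  'c' => row 1
  'f' => row 0
  'f' => row 1
Rows:
  Row 0: "mncf"
  Row 1: "fmcf"
First row length: 4

4


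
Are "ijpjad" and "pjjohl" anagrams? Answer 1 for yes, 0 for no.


Strings: "ijpjad", "pjjohl"
Sorted first:  adijjp
Sorted second: hjjlop
Differ at position 0: 'a' vs 'h' => not anagrams

0


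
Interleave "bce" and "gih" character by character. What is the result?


Interleaving "bce" and "gih":
  Position 0: 'b' from first, 'g' from second => "bg"
  Position 1: 'c' from first, 'i' from second => "ci"
  Position 2: 'e' from first, 'h' from second => "eh"
Result: bgcieh

bgcieh


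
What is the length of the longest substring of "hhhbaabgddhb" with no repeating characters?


Input: "hhhbaabgddhb"
Sliding window (track last position of each char):
  Position 0 ('h'): window [0,0] length 1 -- new best
  Position 1 ('h'): repeat (last at 0), move window start to 1
  Position 1 ('h'): window [1,1] length 1
  Position 2 ('h'): repeat (last at 1), move window start to 2
  Position 2 ('h'): window [2,2] length 1
  Position 3 ('b'): window [2,3] length 2 -- new best
  Position 4 ('a'): window [2,4] length 3 -- new best
  Position 5 ('a'): repeat (last at 4), move window start to 5
  Position 5 ('a'): window [5,5] length 1
  Position 6 ('b'): window [5,6] length 2
  Position 7 ('g'): window [5,7] length 3
  Position 8 ('d'): window [5,8] length 4 -- new best
  Position 9 ('d'): repeat (last at 8), move window start to 9
  Position 9 ('d'): window [9,9] length 1
  Position 10 ('h'): window [9,10] length 2
  Position 11 ('b'): window [9,11] length 3
Longest substring with no repeats: "abgd" with length 4

4


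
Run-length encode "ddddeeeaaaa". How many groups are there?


Input: ddddeeeaaaa
Scanning for consecutive runs:
  Group 1: 'd' x 4 (positions 0-3)
  Group 2: 'e' x 3 (positions 4-6)
  Group 3: 'a' x 4 (positions 7-10)
Total groups: 3

3


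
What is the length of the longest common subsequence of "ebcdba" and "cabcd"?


LCS of "ebcdba" and "cabcd"
DP table:
           c    a    b    c    d
      0    0    0    0    0    0
  e   0    0    0    0    0    0
  b   0    0    0    1    1    1
  c   0    1    1    1    2    2
  d   0    1    1    1    2    3
  b   0    1    1    2    2    3
  a   0    1    2    2    2    3
LCS length = dp[6][5] = 3

3


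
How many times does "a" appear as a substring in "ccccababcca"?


Searching for "a" in "ccccababcca"
Scanning each position:
  Position 0: "c" => no
  Position 1: "c" => no
  Position 2: "c" => no
  Position 3: "c" => no
  Position 4: "a" => MATCH
  Position 5: "b" => no
  Position 6: "a" => MATCH
  Position 7: "b" => no
  Position 8: "c" => no
  Position 9: "c" => no
  Position 10: "a" => MATCH
Total occurrences: 3

3


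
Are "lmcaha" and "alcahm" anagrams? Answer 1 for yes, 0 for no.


Strings: "lmcaha", "alcahm"
Sorted first:  aachlm
Sorted second: aachlm
Sorted forms match => anagrams

1


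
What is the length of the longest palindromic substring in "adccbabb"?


Input: "adccbabb"
Checking substrings for palindromes:
  [4:7] "bab" (len 3) => palindrome
  [2:4] "cc" (len 2) => palindrome
  [6:8] "bb" (len 2) => palindrome
Longest palindromic substring: "bab" with length 3

3


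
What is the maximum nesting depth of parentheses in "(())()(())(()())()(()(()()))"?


Input: "(())()(())(()())()(()(()()))"
Tracking depth:
  Position 0 '(': depth becomes 1
  Position 1 '(': depth becomes 2
  Position 2 ')': depth becomes 1
  Position 3 ')': depth becomes 0
  Position 4 '(': depth becomes 1
  Position 5 ')': depth becomes 0
  Position 6 '(': depth becomes 1
  Position 7 '(': depth becomes 2
  Position 8 ')': depth becomes 1
  Position 9 ')': depth becomes 0
  Position 10 '(': depth becomes 1
  Position 11 '(': depth becomes 2
  Position 12 ')': depth becomes 1
  Position 13 '(': depth becomes 2
  Position 14 ')': depth becomes 1
  Position 15 ')': depth becomes 0
  Position 16 '(': depth becomes 1
  Position 17 ')': depth becomes 0
  Position 18 '(': depth becomes 1
  Position 19 '(': depth becomes 2
  Position 20 ')': depth becomes 1
  Position 21 '(': depth becomes 2
  Position 22 '(': depth becomes 3
  Position 23 ')': depth becomes 2
  Position 24 '(': depth becomes 3
  Position 25 ')': depth becomes 2
  Position 26 ')': depth becomes 1
  Position 27 ')': depth becomes 0
Maximum depth reached: 3

3


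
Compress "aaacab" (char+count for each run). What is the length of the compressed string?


Input: aaacab
Runs:
  'a' x 3 => "a3"
  'c' x 1 => "c1"
  'a' x 1 => "a1"
  'b' x 1 => "b1"
Compressed: "a3c1a1b1"
Compressed length: 8

8


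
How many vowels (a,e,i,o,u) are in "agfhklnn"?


Input: agfhklnn
Checking each character:
  'a' at position 0: vowel (running total: 1)
  'g' at position 1: consonant
  'f' at position 2: consonant
  'h' at position 3: consonant
  'k' at position 4: consonant
  'l' at position 5: consonant
  'n' at position 6: consonant
  'n' at position 7: consonant
Total vowels: 1

1


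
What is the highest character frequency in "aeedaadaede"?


Input: aeedaadaede
Character counts:
  'a': 4
  'd': 3
  'e': 4
Maximum frequency: 4

4


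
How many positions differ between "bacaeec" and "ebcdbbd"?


Comparing "bacaeec" and "ebcdbbd" position by position:
  Position 0: 'b' vs 'e' => DIFFER
  Position 1: 'a' vs 'b' => DIFFER
  Position 2: 'c' vs 'c' => same
  Position 3: 'a' vs 'd' => DIFFER
  Position 4: 'e' vs 'b' => DIFFER
  Position 5: 'e' vs 'b' => DIFFER
  Position 6: 'c' vs 'd' => DIFFER
Positions that differ: 6

6


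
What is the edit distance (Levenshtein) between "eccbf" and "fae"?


Computing edit distance: "eccbf" -> "fae"
DP table:
           f    a    e
      0    1    2    3
  e   1    1    2    2
  c   2    2    2    3
  c   3    3    3    3
  b   4    4    4    4
  f   5    4    5    5
Edit distance = dp[5][3] = 5

5


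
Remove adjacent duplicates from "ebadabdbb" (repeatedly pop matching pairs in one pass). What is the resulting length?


Input: ebadabdbb
Stack-based adjacent duplicate removal:
  Read 'e': push. Stack: e
  Read 'b': push. Stack: eb
  Read 'a': push. Stack: eba
  Read 'd': push. Stack: ebad
  Read 'a': push. Stack: ebada
  Read 'b': push. Stack: ebadab
  Read 'd': push. Stack: ebadabd
  Read 'b': push. Stack: ebadabdb
  Read 'b': matches stack top 'b' => pop. Stack: ebadabd
Final stack: "ebadabd" (length 7)

7
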